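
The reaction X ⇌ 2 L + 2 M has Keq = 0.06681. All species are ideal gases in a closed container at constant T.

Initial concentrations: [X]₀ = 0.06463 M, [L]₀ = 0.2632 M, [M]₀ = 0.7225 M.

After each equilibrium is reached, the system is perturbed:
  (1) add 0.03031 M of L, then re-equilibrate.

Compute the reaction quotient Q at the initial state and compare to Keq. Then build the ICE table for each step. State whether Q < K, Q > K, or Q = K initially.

Q₀ = 0.5595 vs Keq = 0.06681 ⇒ Q>K, reverse
Step 1:
                    X           L           M
  I           0.06463      0.2632      0.7225
  C           0.05734     -0.1147     -0.1147
  E             0.122      0.1485      0.6078
  solve Keq expr → x = -0.05734; check Q = 0.06681
Then add 0.03031 M of L.
Step 2:
                    X           L           M
  I             0.122      0.1788      0.6078
  C          0.009709    -0.01942    -0.01942
  E            0.1317      0.1594      0.5884
  solve Keq expr → x = -0.009709; check Q = 0.06681

Q₀ = 0.5595; Q > K (proceeds reverse)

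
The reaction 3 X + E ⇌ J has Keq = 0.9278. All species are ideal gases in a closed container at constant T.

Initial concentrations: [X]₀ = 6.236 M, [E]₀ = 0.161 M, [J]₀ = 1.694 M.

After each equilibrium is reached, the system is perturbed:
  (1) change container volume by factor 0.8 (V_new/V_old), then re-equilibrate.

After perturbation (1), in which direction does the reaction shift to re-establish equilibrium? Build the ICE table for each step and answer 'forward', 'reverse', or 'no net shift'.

Q₀ = 0.04339 vs Keq = 0.9278 ⇒ Q<K, forward
Step 1:
                   X          E          J
  I            6.236      0.161      1.694
  C          -0.4522    -0.1507     0.1507
  E            5.784    0.01028      1.845
  solve Keq expr → x = 0.1507; check Q = 0.9278
Then change container volume by factor 0.8 (V_new/V_old).
Step 2:
                   X          E          J
  I             7.23    0.01285      2.306
  C          -0.0186    -0.0062     0.0062
  E            7.211   0.006646      2.312
  solve Keq expr → x = 0.0062; check Q = 0.9278

Direction: forward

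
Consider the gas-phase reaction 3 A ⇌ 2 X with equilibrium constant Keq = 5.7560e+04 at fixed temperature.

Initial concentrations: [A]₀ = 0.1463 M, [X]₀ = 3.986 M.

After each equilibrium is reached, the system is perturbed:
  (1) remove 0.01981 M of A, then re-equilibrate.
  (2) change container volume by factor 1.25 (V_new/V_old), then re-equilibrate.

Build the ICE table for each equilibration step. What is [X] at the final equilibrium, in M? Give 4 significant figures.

[X]_eq = 3.219 M

Q₀ = 5074 vs Keq = 5.7560e+04 ⇒ Q<K, forward
Step 1:
                   A          X
  init        0.1463      3.986
  Δ         -0.08061    0.05374
  eq         0.06569       4.04
  solve Keq expr → x = 0.02687; check Q = 5.7560e+04
Then remove 0.01981 M of A.
Step 2:
                   A          X
  init       0.04588       4.04
  Δ          0.01967   -0.01311
  eq         0.06555      4.027
  solve Keq expr → x = -0.006556; check Q = 5.7560e+04
Then change container volume by factor 1.25 (V_new/V_old).
Step 3:
                   A          X
  init       0.05244      3.221
  Δ         0.004018  -0.002679
  eq         0.05646      3.219
  solve Keq expr → x = -0.001339; check Q = 5.7560e+04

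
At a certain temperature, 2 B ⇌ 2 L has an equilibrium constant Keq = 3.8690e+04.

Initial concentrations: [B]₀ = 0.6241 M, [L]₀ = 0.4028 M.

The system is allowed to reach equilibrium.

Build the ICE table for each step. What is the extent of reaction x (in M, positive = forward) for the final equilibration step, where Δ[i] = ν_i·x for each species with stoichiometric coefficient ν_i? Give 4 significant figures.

x = 0.3095 M

Q₀ = 0.4166 vs Keq = 3.8690e+04 ⇒ Q<K, forward
Step 1:
                  B         L
  Initial    0.6241    0.4028
  Change    -0.6189    0.6189
  Equil    0.005194     1.022
  solve Keq expr → x = 0.3095; check Q = 3.8690e+04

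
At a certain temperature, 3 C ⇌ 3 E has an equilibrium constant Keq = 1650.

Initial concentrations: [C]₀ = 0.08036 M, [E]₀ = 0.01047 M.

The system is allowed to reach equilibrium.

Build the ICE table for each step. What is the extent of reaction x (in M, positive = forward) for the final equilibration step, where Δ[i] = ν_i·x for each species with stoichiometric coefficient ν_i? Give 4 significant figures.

x = 0.02442 M

Q₀ = 0.002212 vs Keq = 1650 ⇒ Q<K, forward
Step 1:
                  C         E
  init      0.08036   0.01047
  Δ        -0.07327   0.07327
  eq       0.007087   0.08374
  solve Keq expr → x = 0.02442; check Q = 1650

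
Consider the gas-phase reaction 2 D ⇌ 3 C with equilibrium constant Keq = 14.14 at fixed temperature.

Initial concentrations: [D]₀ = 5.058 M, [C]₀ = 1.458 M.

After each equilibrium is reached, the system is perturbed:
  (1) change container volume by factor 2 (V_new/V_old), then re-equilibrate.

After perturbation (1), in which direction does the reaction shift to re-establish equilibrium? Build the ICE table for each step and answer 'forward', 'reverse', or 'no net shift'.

Q₀ = 0.1211 vs Keq = 14.14 ⇒ Q<K, forward
Step 1:
                  D         C
  I           5.058     1.458
  C          -2.242     3.364
  E           2.816     4.822
  solve Keq expr → x = 1.121; check Q = 14.14
Then change container volume by factor 2 (V_new/V_old).
Step 2:
                  D         C
  I           1.408     2.411
  C         -0.2105    0.3157
  E           1.197     2.727
  solve Keq expr → x = 0.1052; check Q = 14.14

Direction: forward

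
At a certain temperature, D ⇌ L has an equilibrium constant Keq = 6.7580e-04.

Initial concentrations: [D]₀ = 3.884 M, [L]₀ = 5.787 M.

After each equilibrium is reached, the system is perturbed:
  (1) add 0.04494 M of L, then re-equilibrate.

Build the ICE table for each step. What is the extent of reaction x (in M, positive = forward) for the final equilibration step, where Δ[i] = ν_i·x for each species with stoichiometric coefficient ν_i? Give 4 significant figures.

Q₀ = 1.49 vs Keq = 6.7580e-04 ⇒ Q>K, reverse
Step 1:
                    D           L
  I             3.884       5.787
  C              5.78       -5.78
  E             9.664    0.006531
  solve Keq expr → x = -5.78; check Q = 6.7580e-04
Then add 0.04494 M of L.
Step 2:
                    D           L
  I             9.664     0.05147
  C           0.04491    -0.04491
  E             9.709    0.006562
  solve Keq expr → x = -0.04491; check Q = 6.7580e-04

x = -0.04491 M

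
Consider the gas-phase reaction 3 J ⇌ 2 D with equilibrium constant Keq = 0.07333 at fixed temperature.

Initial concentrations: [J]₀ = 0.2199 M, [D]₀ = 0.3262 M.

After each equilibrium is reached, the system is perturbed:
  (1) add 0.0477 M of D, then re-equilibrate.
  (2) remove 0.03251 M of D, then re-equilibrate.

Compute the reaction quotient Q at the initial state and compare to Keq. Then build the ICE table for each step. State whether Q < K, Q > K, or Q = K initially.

Q₀ = 10.01; Q > K (proceeds reverse)

Q₀ = 10.01 vs Keq = 0.07333 ⇒ Q>K, reverse
Step 1:
                   J          D
  I           0.2199     0.3262
  C           0.3256    -0.2171
  E           0.5455     0.1091
  solve Keq expr → x = -0.1085; check Q = 0.07333
Then add 0.0477 M of D.
Step 2:
                   J          D
  I           0.5455     0.1568
  C          0.04901   -0.03267
  E           0.5945     0.1241
  solve Keq expr → x = -0.01634; check Q = 0.07333
Then remove 0.03251 M of D.
Step 3:
                   J          D
  I           0.5945    0.09163
  C         -0.03333    0.02222
  E           0.5612     0.1138
  solve Keq expr → x = 0.01111; check Q = 0.07333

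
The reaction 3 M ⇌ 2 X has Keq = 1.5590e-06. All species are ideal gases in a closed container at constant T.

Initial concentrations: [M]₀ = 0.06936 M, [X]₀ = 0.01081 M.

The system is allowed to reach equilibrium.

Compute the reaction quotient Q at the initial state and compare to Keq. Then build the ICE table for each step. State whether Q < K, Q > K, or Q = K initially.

Q₀ = 0.3502 vs Keq = 1.5590e-06 ⇒ Q>K, reverse
Step 1:
                    M           X
  Initial     0.06936     0.01081
  Change      0.01617    -0.01078
  Equil       0.08553  3.1231e-05
  solve Keq expr → x = -0.005389; check Q = 1.5590e-06

Q₀ = 0.3502; Q > K (proceeds reverse)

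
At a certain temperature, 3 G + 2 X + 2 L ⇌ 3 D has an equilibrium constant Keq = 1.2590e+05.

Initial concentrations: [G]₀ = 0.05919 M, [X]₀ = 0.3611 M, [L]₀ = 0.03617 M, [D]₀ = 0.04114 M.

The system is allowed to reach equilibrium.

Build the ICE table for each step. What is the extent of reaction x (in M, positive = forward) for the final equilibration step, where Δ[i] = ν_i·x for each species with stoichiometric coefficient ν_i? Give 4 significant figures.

x = 0.007935 M

Q₀ = 1968 vs Keq = 1.2590e+05 ⇒ Q<K, forward
Step 1:
                   G          X          L          D
  I          0.05919     0.3611    0.03617    0.04114
  C         -0.02381   -0.01587   -0.01587    0.02381
  E          0.03538     0.3452     0.0203    0.06495
  solve Keq expr → x = 0.007935; check Q = 1.2590e+05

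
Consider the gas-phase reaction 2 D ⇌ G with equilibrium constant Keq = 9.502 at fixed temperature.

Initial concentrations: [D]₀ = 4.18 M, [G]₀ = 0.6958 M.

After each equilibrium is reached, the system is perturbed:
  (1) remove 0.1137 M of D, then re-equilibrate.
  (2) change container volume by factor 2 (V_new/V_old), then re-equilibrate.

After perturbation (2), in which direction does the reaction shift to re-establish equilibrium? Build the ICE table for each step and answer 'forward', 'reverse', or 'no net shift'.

Direction: reverse

Q₀ = 0.03982 vs Keq = 9.502 ⇒ Q<K, forward
Step 1:
                    D           G
  I              4.18      0.6958
  C            -3.664       1.832
  E            0.5158       2.528
  solve Keq expr → x = 1.832; check Q = 9.502
Then remove 0.1137 M of D.
Step 2:
                    D           G
  I            0.4021       2.528
  C            0.1082    -0.05408
  E            0.5102       2.474
  solve Keq expr → x = -0.05408; check Q = 9.502
Then change container volume by factor 2 (V_new/V_old).
Step 3:
                    D           G
  I            0.2551       1.237
  C           0.09842    -0.04921
  E            0.3535       1.188
  solve Keq expr → x = -0.04921; check Q = 9.502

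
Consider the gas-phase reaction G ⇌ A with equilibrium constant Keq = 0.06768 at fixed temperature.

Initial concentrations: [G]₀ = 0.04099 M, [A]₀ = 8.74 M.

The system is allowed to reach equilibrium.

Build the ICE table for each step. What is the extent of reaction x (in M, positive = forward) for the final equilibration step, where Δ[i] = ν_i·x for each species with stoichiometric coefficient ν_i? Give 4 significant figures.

Q₀ = 213.2 vs Keq = 0.06768 ⇒ Q>K, reverse
Step 1:
                  G         A
  init      0.04099      8.74
  Δ           8.183    -8.183
  eq          8.224    0.5566
  solve Keq expr → x = -8.183; check Q = 0.06768

x = -8.183 M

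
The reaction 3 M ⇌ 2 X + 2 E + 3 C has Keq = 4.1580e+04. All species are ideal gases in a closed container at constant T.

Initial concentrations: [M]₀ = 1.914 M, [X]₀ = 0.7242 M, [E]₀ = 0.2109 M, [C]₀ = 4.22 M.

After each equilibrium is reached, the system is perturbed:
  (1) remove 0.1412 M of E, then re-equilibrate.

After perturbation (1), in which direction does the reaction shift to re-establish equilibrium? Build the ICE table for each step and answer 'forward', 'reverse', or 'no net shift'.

Direction: forward

Q₀ = 0.25 vs Keq = 4.1580e+04 ⇒ Q<K, forward
Step 1:
                    M           X           E           C
  Initial       1.914      0.7242      0.2109        4.22
  Change       -1.618       1.079       1.079       1.618
  Equil        0.2958       1.803        1.29       5.838
  solve Keq expr → x = 0.5394; check Q = 4.1580e+04
Then remove 0.1412 M of E.
Step 2:
                    M           X           E           C
  Initial      0.2958       1.803       1.149       5.838
  Change     -0.01802     0.01201     0.01201     0.01802
  Equil        0.2778       1.815       1.161       5.856
  solve Keq expr → x = 0.006007; check Q = 4.1580e+04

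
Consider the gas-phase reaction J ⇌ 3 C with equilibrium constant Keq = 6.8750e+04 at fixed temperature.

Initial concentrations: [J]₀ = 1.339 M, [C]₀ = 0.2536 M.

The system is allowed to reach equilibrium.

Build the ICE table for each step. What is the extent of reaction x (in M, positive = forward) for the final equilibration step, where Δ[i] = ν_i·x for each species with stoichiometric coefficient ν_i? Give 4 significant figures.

x = 1.338 M

Q₀ = 0.01218 vs Keq = 6.8750e+04 ⇒ Q<K, forward
Step 1:
                   J          C
  I            1.339     0.2536
  C           -1.338      4.014
  E          0.00113      4.267
  solve Keq expr → x = 1.338; check Q = 6.8750e+04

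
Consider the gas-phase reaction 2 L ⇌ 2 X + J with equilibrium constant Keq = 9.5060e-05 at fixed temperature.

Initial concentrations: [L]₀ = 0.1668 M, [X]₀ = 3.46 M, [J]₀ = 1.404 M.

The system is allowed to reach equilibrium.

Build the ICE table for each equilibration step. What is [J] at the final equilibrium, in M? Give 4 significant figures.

Q₀ = 604.1 vs Keq = 9.5060e-05 ⇒ Q>K, reverse
Step 1:
                   L          X          J
  I           0.1668       3.46      1.404
  C            2.804     -2.804     -1.402
  E            2.971     0.6559    0.00195
  solve Keq expr → x = -1.402; check Q = 9.5060e-05

[J]_eq = 0.00195 M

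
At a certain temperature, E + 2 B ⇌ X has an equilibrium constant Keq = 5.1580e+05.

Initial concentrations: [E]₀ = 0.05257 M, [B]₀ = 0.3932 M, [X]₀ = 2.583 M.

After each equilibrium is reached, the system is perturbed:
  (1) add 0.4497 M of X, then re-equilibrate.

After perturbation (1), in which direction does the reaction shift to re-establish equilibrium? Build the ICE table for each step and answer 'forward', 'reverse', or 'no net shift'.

Direction: reverse

Q₀ = 317.8 vs Keq = 5.1580e+05 ⇒ Q<K, forward
Step 1:
                    E           B           X
  init        0.05257      0.3932       2.583
  Δ          -0.05251      -0.105     0.05251
  eq       6.1524e-05      0.2882       2.636
  solve Keq expr → x = 0.05251; check Q = 5.1580e+05
Then add 0.4497 M of X.
Step 2:
                    E           B           X
  init     6.1524e-05      0.2882       3.085
  Δ        1.0487e-05  2.0974e-05 -1.0487e-05
  eq       7.2011e-05      0.2882       3.085
  solve Keq expr → x = -1.0487e-05; check Q = 5.1580e+05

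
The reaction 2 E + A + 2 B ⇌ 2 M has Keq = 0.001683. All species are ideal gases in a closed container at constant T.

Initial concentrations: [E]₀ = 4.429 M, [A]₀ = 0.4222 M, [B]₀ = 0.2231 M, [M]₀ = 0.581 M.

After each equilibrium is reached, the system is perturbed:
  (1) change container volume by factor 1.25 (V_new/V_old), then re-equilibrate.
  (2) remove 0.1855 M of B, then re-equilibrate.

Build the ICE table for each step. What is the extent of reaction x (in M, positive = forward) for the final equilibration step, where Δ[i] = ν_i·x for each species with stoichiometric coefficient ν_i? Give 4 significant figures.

Q₀ = 0.8189 vs Keq = 0.001683 ⇒ Q>K, reverse
Step 1:
                  E         A         B         M
  I           4.429    0.4222    0.2231     0.581
  C          0.4684    0.2342    0.4684   -0.4684
  E           4.897    0.6564    0.6915    0.1126
  solve Keq expr → x = -0.2342; check Q = 0.001683
Then change container volume by factor 1.25 (V_new/V_old).
Step 2:
                  E         A         B         M
  I           3.918    0.5251    0.5532   0.09005
  C         0.02198   0.01099   0.02198  -0.02198
  E            3.94    0.5361    0.5752   0.06807
  solve Keq expr → x = -0.01099; check Q = 0.001683
Then remove 0.1855 M of B.
Step 3:
                  E         A         B         M
  I            3.94    0.5361    0.3897   0.06807
  C         0.01904  0.009519   0.01904  -0.01904
  E           3.959    0.5456    0.4087   0.04904
  solve Keq expr → x = -0.009519; check Q = 0.001683

x = -0.009519 M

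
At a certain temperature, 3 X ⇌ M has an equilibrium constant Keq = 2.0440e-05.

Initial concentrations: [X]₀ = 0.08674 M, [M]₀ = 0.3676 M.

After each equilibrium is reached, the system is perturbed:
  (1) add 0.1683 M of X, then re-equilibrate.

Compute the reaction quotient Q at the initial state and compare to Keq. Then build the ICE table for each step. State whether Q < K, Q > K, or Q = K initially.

Q₀ = 563.3 vs Keq = 2.0440e-05 ⇒ Q>K, reverse
Step 1:
                    X           M
  init        0.08674      0.3676
  Δ             1.103     -0.3676
  eq            1.189  3.4396e-05
  solve Keq expr → x = -0.3676; check Q = 2.0440e-05
Then add 0.1683 M of X.
Step 2:
                    X           M
  init          1.358  3.4396e-05
  Δ       -5.0275e-05  1.6758e-05
  eq            1.358  5.1154e-05
  solve Keq expr → x = 1.6758e-05; check Q = 2.0440e-05

Q₀ = 563.3; Q > K (proceeds reverse)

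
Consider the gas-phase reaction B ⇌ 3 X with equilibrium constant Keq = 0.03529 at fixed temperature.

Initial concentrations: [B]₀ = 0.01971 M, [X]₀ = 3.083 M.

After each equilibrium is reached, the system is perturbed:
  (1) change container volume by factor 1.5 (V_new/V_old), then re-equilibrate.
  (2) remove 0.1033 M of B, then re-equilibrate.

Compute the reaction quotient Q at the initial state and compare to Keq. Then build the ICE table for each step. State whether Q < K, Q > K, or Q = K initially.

Q₀ = 1487; Q > K (proceeds reverse)

Q₀ = 1487 vs Keq = 0.03529 ⇒ Q>K, reverse
Step 1:
                    B           X
  init        0.01971       3.083
  Δ            0.9206      -2.762
  eq           0.9403      0.3213
  solve Keq expr → x = -0.9206; check Q = 0.03529
Then change container volume by factor 1.5 (V_new/V_old).
Step 2:
                    B           X
  init         0.6268      0.2142
  Δ           -0.0211      0.0633
  eq           0.6057      0.2775
  solve Keq expr → x = 0.0211; check Q = 0.03529
Then remove 0.1033 M of B.
Step 3:
                    B           X
  init         0.5024      0.2775
  Δ          0.005286    -0.01586
  eq           0.5077      0.2617
  solve Keq expr → x = -0.005286; check Q = 0.03529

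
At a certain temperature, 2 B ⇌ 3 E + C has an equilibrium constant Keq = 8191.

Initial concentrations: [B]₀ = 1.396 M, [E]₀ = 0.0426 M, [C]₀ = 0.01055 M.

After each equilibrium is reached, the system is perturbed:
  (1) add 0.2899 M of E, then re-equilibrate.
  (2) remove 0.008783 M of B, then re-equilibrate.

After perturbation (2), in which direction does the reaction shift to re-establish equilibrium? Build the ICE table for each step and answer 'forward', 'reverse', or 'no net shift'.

Q₀ = 4.1851e-07 vs Keq = 8191 ⇒ Q<K, forward
Step 1:
                    B           E           C
  init          1.396      0.0426     0.01055
  Δ            -1.368       2.052       0.684
  eq          0.02792       2.095      0.6946
  solve Keq expr → x = 0.684; check Q = 8191
Then add 0.2899 M of E.
Step 2:
                    B           E           C
  init        0.02792       2.385      0.6946
  Δ          0.005739   -0.008608   -0.002869
  eq          0.03366       2.376      0.6917
  solve Keq expr → x = -0.002869; check Q = 8191
Then remove 0.008783 M of B.
Step 3:
                    B           E           C
  init        0.02487       2.376      0.6917
  Δ          0.008414    -0.01262   -0.004207
  eq          0.03329       2.363      0.6875
  solve Keq expr → x = -0.004207; check Q = 8191

Direction: reverse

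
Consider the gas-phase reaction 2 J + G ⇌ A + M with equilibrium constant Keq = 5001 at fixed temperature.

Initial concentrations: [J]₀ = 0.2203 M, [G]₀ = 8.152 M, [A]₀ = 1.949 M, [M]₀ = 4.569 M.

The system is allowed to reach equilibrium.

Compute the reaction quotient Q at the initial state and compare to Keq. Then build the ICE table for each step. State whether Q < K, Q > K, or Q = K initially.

Q₀ = 22.51; Q < K (proceeds forward)

Q₀ = 22.51 vs Keq = 5001 ⇒ Q<K, forward
Step 1:
                  J         G         A         M
  I          0.2203     8.152     1.949     4.569
  C         -0.2049   -0.1024    0.1024    0.1024
  E         0.01543      8.05     2.051     4.671
  solve Keq expr → x = 0.1024; check Q = 5001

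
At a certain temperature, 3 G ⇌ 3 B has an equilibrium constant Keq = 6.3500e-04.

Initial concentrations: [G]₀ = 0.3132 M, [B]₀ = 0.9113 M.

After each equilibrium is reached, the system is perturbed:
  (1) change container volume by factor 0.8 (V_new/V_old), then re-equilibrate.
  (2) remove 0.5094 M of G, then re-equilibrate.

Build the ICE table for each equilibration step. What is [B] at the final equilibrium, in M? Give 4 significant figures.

Q₀ = 24.63 vs Keq = 6.3500e-04 ⇒ Q>K, reverse
Step 1:
                   G          B
  I           0.3132     0.9113
  C           0.8144    -0.8144
  E            1.128    0.09692
  solve Keq expr → x = -0.2715; check Q = 6.3500e-04
Then change container volume by factor 0.8 (V_new/V_old).
Step 2:
                   G          B
  I            1.409     0.1211
  C                0          0
  E            1.409     0.1211
  solve Keq expr → x = 0; check Q = 6.3500e-04
Then remove 0.5094 M of G.
Step 3:
                   G          B
  I           0.9001     0.1211
  C          0.04032   -0.04032
  E           0.9404    0.08083
  solve Keq expr → x = -0.01344; check Q = 6.3500e-04

[B]_eq = 0.08083 M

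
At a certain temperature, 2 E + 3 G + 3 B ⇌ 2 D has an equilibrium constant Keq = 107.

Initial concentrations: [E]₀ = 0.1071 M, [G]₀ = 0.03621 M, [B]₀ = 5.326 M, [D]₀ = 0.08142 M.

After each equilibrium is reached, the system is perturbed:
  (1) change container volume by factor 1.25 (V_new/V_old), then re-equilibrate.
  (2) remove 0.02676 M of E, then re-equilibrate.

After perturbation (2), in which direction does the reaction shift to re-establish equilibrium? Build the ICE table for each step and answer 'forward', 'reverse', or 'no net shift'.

Q₀ = 80.57 vs Keq = 107 ⇒ Q<K, forward
Step 1:
                   E          G          B          D
  init        0.1071    0.03621      5.326    0.08142
  Δ        -0.001643  -0.002464  -0.002464   0.001643
  eq          0.1055    0.03375      5.324    0.08306
  solve Keq expr → x = 8.2129e-04; check Q = 107
Then change container volume by factor 1.25 (V_new/V_old).
Step 2:
                   E          G          B          D
  init       0.08437      0.027      4.259    0.06645
  Δ         0.006796    0.01019    0.01019  -0.006796
  eq         0.09116    0.03719      4.269    0.05965
  solve Keq expr → x = -0.003398; check Q = 107
Then remove 0.02676 M of E.
Step 3:
                   E          G          B          D
  init        0.0644    0.03719      4.269    0.05965
  Δ         0.003899   0.005848   0.005848  -0.003899
  eq          0.0683    0.04304      4.275    0.05576
  solve Keq expr → x = -0.001949; check Q = 107

Direction: reverse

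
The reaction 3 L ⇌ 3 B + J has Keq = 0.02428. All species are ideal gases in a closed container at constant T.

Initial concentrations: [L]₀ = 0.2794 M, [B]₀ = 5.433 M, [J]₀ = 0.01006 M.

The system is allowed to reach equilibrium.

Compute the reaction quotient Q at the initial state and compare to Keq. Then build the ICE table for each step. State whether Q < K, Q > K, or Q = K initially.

Q₀ = 73.97 vs Keq = 0.02428 ⇒ Q>K, reverse
Step 1:
                  L         B         J
  I          0.2794     5.433   0.01006
  C         0.03017  -0.03017  -0.01006
  E          0.3096     5.403 4.5671e-06
  solve Keq expr → x = -0.01006; check Q = 0.02428

Q₀ = 73.97; Q > K (proceeds reverse)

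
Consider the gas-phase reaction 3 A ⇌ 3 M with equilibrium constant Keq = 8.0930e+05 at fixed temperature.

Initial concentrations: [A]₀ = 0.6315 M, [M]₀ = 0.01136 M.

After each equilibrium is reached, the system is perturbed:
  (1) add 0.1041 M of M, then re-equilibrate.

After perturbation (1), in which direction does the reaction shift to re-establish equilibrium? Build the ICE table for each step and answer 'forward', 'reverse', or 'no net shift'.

Direction: reverse

Q₀ = 5.8212e-06 vs Keq = 8.0930e+05 ⇒ Q<K, forward
Step 1:
                   A          M
  init        0.6315    0.01136
  Δ          -0.6247     0.6247
  eq        0.006825      0.636
  solve Keq expr → x = 0.2082; check Q = 8.0930e+05
Then add 0.1041 M of M.
Step 2:
                   A          M
  init      0.006825     0.7401
  Δ         0.001105  -0.001105
  eq         0.00793      0.739
  solve Keq expr → x = -3.6840e-04; check Q = 8.0930e+05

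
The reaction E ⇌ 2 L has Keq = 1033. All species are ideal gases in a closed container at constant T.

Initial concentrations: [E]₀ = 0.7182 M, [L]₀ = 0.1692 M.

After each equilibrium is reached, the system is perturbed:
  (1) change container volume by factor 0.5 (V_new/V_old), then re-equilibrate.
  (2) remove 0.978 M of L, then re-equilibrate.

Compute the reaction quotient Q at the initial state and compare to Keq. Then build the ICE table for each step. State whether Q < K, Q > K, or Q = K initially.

Q₀ = 0.03986; Q < K (proceeds forward)

Q₀ = 0.03986 vs Keq = 1033 ⇒ Q<K, forward
Step 1:
                   E          L
  Initial     0.7182     0.1692
  Change     -0.7157      1.431
  Equil      0.00248      1.601
  solve Keq expr → x = 0.7157; check Q = 1033
Then change container volume by factor 0.5 (V_new/V_old).
Step 2:
                   E          L
  Initial    0.00496      3.201
  Change      0.0049    -0.0098
  Equil      0.00986      3.191
  solve Keq expr → x = -0.0049; check Q = 1033
Then remove 0.978 M of L.
Step 3:
                   E          L
  Initial    0.00986      2.213
  Change   -0.005074    0.01015
  Equil     0.004787      2.224
  solve Keq expr → x = 0.005074; check Q = 1033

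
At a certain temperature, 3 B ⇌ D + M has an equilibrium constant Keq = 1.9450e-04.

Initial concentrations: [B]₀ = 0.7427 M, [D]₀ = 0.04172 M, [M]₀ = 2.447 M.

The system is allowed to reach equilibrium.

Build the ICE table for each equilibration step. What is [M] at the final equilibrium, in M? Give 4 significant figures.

Q₀ = 0.2492 vs Keq = 1.9450e-04 ⇒ Q>K, reverse
Step 1:
                    B           D           M
  Initial      0.7427     0.04172       2.447
  Change        0.125    -0.04167    -0.04167
  Equil        0.8677  5.2827e-05       2.405
  solve Keq expr → x = -0.04167; check Q = 1.9450e-04

[M]_eq = 2.405 M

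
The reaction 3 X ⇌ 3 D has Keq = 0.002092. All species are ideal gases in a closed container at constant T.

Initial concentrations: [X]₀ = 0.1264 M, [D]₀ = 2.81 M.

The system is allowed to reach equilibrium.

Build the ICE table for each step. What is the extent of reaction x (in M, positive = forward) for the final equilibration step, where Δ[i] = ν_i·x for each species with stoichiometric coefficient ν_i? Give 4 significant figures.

x = -0.8257 M

Q₀ = 1.0987e+04 vs Keq = 0.002092 ⇒ Q>K, reverse
Step 1:
                   X          D
  init        0.1264       2.81
  Δ            2.477     -2.477
  eq           2.603      0.333
  solve Keq expr → x = -0.8257; check Q = 0.002092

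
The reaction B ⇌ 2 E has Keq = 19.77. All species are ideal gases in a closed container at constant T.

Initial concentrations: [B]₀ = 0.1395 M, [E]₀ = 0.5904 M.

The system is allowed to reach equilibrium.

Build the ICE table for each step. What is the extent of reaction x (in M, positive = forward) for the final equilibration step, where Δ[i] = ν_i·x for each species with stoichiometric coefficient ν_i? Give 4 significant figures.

x = 0.1068 M

Q₀ = 2.499 vs Keq = 19.77 ⇒ Q<K, forward
Step 1:
                  B         E
  init       0.1395    0.5904
  Δ         -0.1068    0.2136
  eq         0.0327     0.804
  solve Keq expr → x = 0.1068; check Q = 19.77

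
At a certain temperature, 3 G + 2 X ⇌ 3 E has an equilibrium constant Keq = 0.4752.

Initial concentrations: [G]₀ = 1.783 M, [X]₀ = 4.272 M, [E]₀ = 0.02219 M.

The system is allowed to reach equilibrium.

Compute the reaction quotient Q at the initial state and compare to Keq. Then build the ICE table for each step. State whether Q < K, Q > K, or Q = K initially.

Q₀ = 1.0562e-07 vs Keq = 0.4752 ⇒ Q<K, forward
Step 1:
                  G         X         E
  Initial     1.783     4.272   0.02219
  Change     -1.139   -0.7594     1.139
  Equil       0.644     3.513     1.161
  solve Keq expr → x = 0.3797; check Q = 0.4752

Q₀ = 1.0562e-07; Q < K (proceeds forward)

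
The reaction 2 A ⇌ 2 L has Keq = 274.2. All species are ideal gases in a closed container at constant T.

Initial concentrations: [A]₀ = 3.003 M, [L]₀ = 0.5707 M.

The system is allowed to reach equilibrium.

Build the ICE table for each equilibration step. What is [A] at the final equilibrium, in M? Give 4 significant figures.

[A]_eq = 0.2035 M

Q₀ = 0.03612 vs Keq = 274.2 ⇒ Q<K, forward
Step 1:
                   A          L
  Initial      3.003     0.5707
  Change      -2.799      2.799
  Equil       0.2035       3.37
  solve Keq expr → x = 1.4; check Q = 274.2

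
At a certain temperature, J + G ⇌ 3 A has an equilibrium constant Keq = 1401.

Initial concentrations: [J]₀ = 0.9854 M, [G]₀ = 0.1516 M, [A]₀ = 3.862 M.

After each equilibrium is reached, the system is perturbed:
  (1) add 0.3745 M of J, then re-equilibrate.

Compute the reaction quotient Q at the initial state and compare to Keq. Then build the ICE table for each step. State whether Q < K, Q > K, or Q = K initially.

Q₀ = 385.6; Q < K (proceeds forward)

Q₀ = 385.6 vs Keq = 1401 ⇒ Q<K, forward
Step 1:
                  J         G         A
  init       0.9854    0.1516     3.862
  Δ        -0.09452  -0.09452    0.2836
  eq         0.8909   0.05708     4.146
  solve Keq expr → x = 0.09452; check Q = 1401
Then add 0.3745 M of J.
Step 2:
                  J         G         A
  init        1.265   0.05708     4.146
  Δ        -0.01506  -0.01506   0.04519
  eq           1.25   0.04202     4.191
  solve Keq expr → x = 0.01506; check Q = 1401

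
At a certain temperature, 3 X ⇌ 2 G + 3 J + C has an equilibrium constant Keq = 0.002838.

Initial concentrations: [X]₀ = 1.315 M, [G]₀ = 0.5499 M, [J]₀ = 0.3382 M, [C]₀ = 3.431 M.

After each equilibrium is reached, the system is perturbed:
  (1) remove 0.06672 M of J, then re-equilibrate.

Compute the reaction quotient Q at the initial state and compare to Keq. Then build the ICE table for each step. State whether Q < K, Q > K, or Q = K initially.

Q₀ = 0.01765 vs Keq = 0.002838 ⇒ Q>K, reverse
Step 1:
                    X           G           J           C
  init          1.315      0.5499      0.3382       3.431
  Δ             0.116    -0.07731      -0.116    -0.03866
  eq            1.431      0.4726      0.2222       3.392
  solve Keq expr → x = -0.03866; check Q = 0.002838
Then remove 0.06672 M of J.
Step 2:
                    X           G           J           C
  init          1.431      0.4726      0.1555       3.392
  Δ          -0.04932     0.03288     0.04932     0.01644
  eq            1.382      0.5055      0.2048       3.409
  solve Keq expr → x = 0.01644; check Q = 0.002838

Q₀ = 0.01765; Q > K (proceeds reverse)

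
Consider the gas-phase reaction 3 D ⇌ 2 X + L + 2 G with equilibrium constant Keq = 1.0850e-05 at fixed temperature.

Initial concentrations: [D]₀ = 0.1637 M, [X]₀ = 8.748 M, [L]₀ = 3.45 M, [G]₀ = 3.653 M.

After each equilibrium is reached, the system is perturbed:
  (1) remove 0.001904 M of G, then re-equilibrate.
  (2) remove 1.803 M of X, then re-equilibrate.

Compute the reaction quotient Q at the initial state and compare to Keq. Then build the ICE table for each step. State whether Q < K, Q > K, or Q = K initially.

Q₀ = 8.0314e+05; Q > K (proceeds reverse)

Q₀ = 8.0314e+05 vs Keq = 1.0850e-05 ⇒ Q>K, reverse
Step 1:
                    D           X           L           G
  Initial      0.1637       8.748        3.45       3.653
  Change        5.469      -3.646      -1.823      -3.646
  Equil         5.633       5.102       1.627    0.006768
  solve Keq expr → x = -1.823; check Q = 1.0850e-05
Then remove 0.001904 M of G.
Step 2:
                    D           X           L           G
  Initial       5.633       5.102       1.627    0.004864
  Change    -0.002842    0.001894  9.4720e-04    0.001894
  Equil          5.63       5.104       1.628    0.006758
  solve Keq expr → x = 9.4720e-04; check Q = 1.0850e-05
Then remove 1.803 M of X.
Step 3:
                    D           X           L           G
  Initial        5.63       3.301       1.628    0.006758
  Change    -0.005488    0.003659    0.001829    0.003659
  Equil         5.625       3.304        1.63     0.01042
  solve Keq expr → x = 0.001829; check Q = 1.0850e-05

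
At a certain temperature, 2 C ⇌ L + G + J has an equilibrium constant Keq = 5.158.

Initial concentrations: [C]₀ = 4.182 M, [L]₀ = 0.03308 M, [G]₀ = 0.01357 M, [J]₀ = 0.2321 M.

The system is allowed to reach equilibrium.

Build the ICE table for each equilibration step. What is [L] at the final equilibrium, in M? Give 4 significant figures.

[L]_eq = 1.638 M

Q₀ = 5.9573e-06 vs Keq = 5.158 ⇒ Q<K, forward
Step 1:
                   C          L          G          J
  init         4.182    0.03308    0.01357     0.2321
  Δ            -3.21      1.605      1.605      1.605
  eq          0.9718      1.638      1.619      1.837
  solve Keq expr → x = 1.605; check Q = 5.158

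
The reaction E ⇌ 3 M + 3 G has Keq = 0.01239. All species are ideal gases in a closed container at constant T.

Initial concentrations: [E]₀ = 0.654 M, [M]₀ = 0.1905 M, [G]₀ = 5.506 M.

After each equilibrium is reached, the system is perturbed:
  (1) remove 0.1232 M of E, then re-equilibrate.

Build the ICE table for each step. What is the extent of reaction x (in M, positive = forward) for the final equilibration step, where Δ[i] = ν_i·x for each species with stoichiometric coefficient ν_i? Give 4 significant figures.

x = -7.8475e-04 M

Q₀ = 1.764 vs Keq = 0.01239 ⇒ Q>K, reverse
Step 1:
                   E          M          G
  init         0.654     0.1905      5.506
  Δ          0.05068     -0.152     -0.152
  eq          0.7047    0.03846      5.354
  solve Keq expr → x = -0.05068; check Q = 0.01239
Then remove 0.1232 M of E.
Step 2:
                   E          M          G
  init        0.5815    0.03846      5.354
  Δ       7.8475e-04  -0.002354  -0.002354
  eq          0.5823    0.03611      5.352
  solve Keq expr → x = -7.8475e-04; check Q = 0.01239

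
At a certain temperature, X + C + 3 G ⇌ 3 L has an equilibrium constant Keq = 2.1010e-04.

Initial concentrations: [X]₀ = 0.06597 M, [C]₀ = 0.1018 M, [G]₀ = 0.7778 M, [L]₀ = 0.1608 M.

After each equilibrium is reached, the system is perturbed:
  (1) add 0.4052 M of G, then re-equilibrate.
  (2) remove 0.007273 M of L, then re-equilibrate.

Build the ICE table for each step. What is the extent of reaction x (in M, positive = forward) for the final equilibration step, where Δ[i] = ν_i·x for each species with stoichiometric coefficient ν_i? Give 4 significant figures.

Q₀ = 1.316 vs Keq = 2.1010e-04 ⇒ Q>K, reverse
Step 1:
                   X          C          G          L
  Initial    0.06597     0.1018     0.7778     0.1608
  Change     0.04886    0.04886     0.1466    -0.1466
  Equil       0.1148     0.1507     0.9244    0.01421
  solve Keq expr → x = -0.04886; check Q = 2.1010e-04
Then add 0.4052 M of G.
Step 2:
                   X          C          G          L
  Initial     0.1148     0.1507       1.33    0.01421
  Change   -0.001978  -0.001978  -0.005933   0.005933
  Equil       0.1129     0.1487      1.324    0.02015
  solve Keq expr → x = 0.001978; check Q = 2.1010e-04
Then remove 0.007273 M of L.
Step 3:
                   X          C          G          L
  Initial     0.1129     0.1487      1.324    0.01287
  Change   -0.002309  -0.002309  -0.006926   0.006926
  Equil       0.1105     0.1464      1.317     0.0198
  solve Keq expr → x = 0.002309; check Q = 2.1010e-04

x = 0.002309 M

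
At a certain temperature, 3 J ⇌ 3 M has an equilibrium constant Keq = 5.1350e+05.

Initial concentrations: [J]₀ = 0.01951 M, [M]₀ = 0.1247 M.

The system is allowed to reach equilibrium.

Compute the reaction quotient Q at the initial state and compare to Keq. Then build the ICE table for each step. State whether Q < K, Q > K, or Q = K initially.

Q₀ = 261.1; Q < K (proceeds forward)

Q₀ = 261.1 vs Keq = 5.1350e+05 ⇒ Q<K, forward
Step 1:
                  J         M
  I         0.01951    0.1247
  C        -0.01773   0.01773
  E        0.001779    0.1424
  solve Keq expr → x = 0.00591; check Q = 5.1350e+05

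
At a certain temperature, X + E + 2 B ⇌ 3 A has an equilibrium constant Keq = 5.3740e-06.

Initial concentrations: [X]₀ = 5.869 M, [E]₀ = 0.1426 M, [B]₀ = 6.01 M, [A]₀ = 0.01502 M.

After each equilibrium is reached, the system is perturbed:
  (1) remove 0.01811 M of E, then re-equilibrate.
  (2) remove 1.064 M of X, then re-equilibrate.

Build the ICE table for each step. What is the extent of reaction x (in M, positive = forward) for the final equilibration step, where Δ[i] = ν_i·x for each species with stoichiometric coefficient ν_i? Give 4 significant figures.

x = -0.001031 M

Q₀ = 1.1209e-07 vs Keq = 5.3740e-06 ⇒ Q<K, forward
Step 1:
                   X          E          B          A
  Initial      5.869     0.1426       6.01    0.01502
  Change    -0.01257   -0.01257   -0.02514    0.03771
  Equil        5.856       0.13      5.985    0.05273
  solve Keq expr → x = 0.01257; check Q = 5.3740e-06
Then remove 0.01811 M of E.
Step 2:
                   X          E          B          A
  Initial      5.856     0.1119      5.985    0.05273
  Change  8.1287e-04 8.1287e-04   0.001626  -0.002439
  Equil        5.857     0.1127      5.986    0.05029
  solve Keq expr → x = -8.1287e-04; check Q = 5.3740e-06
Then remove 1.064 M of X.
Step 3:
                   X          E          B          A
  Initial      4.793     0.1127      5.986    0.05029
  Change    0.001031   0.001031   0.002062  -0.003093
  Equil        4.794     0.1138      5.989    0.04719
  solve Keq expr → x = -0.001031; check Q = 5.3740e-06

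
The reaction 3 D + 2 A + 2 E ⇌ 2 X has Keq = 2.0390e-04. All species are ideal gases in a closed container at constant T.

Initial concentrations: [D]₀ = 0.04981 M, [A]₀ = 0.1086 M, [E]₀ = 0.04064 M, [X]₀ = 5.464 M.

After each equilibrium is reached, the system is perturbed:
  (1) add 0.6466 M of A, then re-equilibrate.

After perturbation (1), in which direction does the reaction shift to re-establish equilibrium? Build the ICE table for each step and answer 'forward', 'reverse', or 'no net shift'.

Q₀ = 1.2402e+10 vs Keq = 2.0390e-04 ⇒ Q>K, reverse
Step 1:
                    D           A           E           X
  Initial     0.04981      0.1086     0.04064       5.464
  Change        5.124       3.416       3.416      -3.416
  Equil         5.174       3.525       3.457       2.048
  solve Keq expr → x = -1.708; check Q = 2.0390e-04
Then add 0.6466 M of A.
Step 2:
                    D           A           E           X
  Initial       5.174       4.171       3.457       2.048
  Change      -0.1737     -0.1158     -0.1158      0.1158
  Equil             5       4.056       3.341       2.164
  solve Keq expr → x = 0.05789; check Q = 2.0390e-04

Direction: forward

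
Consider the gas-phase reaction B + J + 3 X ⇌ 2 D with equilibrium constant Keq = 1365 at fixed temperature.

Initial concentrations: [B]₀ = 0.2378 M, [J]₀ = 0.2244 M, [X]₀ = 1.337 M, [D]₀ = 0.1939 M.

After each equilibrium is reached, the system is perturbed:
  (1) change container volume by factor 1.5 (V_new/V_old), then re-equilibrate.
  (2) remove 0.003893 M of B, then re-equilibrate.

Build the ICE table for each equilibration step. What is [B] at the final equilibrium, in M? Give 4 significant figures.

[B]_eq = 0.03012 M

Q₀ = 0.2948 vs Keq = 1365 ⇒ Q<K, forward
Step 1:
                    B           J           X           D
  Initial      0.2378      0.2244       1.337      0.1939
  Change      -0.2039     -0.2039     -0.6117      0.4078
  Equil        0.0339      0.0205      0.7253      0.6017
  solve Keq expr → x = 0.2039; check Q = 1365
Then change container volume by factor 1.5 (V_new/V_old).
Step 2:
                    B           J           X           D
  Initial      0.0226     0.01367      0.4835      0.4011
  Change      0.01018     0.01018     0.03054    -0.02036
  Equil       0.03278     0.02385      0.5141      0.3808
  solve Keq expr → x = -0.01018; check Q = 1365
Then remove 0.003893 M of B.
Step 3:
                    B           J           X           D
  Initial     0.02889     0.02385      0.5141      0.3808
  Change      0.00123     0.00123     0.00369    -0.00246
  Equil       0.03012     0.02508      0.5178      0.3783
  solve Keq expr → x = -0.00123; check Q = 1365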